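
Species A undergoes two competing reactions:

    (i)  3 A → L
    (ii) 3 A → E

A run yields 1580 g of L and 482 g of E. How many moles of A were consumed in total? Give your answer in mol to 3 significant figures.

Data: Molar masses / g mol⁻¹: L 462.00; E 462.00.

n(L) = 1580 / 462.00 = 3.420 mol
n(E) = 482 / 462.00 = 1.043 mol
n(A) via (i) = (3/1)×3.420 = 10.26 mol
n(A) via (ii) = (3/1)×1.043 = 3.129 mol
total n(A) = 10.26 + 3.129 = 13.39 mol

13.4 mol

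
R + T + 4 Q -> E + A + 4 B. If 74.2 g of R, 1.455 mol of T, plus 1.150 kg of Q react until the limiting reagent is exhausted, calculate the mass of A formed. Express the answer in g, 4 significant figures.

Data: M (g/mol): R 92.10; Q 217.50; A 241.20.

194.3 g

n(R) = 74.20 / 92.10 = 0.8056 mol
n(T) = 1.455 mol
n(Q) = 1.150×1000 / 217.50 = 5.287 mol
n/ν for R = 0.8056/1 = 0.8056
n/ν for T = 1.455/1 = 1.455
n/ν for Q = 5.287/4 = 1.322
Smallest n/ν is R → limiting reagent.
n(A) = (1/1) × 0.8056 = 0.8056 mol
mass = 0.8056 × 241.20 = 194.3 g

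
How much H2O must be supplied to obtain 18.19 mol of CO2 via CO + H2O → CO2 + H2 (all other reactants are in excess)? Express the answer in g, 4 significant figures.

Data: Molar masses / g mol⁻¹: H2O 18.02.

327.8 g

n(CO2) = 18.19 mol
n(H2O) = (1/1) × 18.19 = 18.19 mol
mass = 18.19 × 18.02 = 327.8 g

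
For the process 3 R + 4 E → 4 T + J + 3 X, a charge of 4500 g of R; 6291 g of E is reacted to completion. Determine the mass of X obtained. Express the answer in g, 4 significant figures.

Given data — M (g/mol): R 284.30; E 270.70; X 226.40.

n(R) = 4500 / 284.30 = 15.83 mol
n(E) = 6291 / 270.70 = 23.24 mol
n/ν for R = 15.83/3 = 5.277
n/ν for E = 23.24/4 = 5.810
Smallest n/ν is R → limiting reagent.
n(X) = (3/3) × 15.83 = 15.83 mol
mass = 15.83 × 226.40 = 3584 g

3584 g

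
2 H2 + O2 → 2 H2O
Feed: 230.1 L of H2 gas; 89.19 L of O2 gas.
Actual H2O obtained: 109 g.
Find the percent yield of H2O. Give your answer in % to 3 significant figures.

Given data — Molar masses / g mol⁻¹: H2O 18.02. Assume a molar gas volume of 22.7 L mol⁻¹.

77.0 %

n(H2) = 230.1 / 22.7 = 10.14 mol
n(O2) = 89.19 / 22.7 = 3.929 mol
n/ν for H2 = 10.14/2 = 5.070
n/ν for O2 = 3.929/1 = 3.929
Smallest n/ν is O2 → limiting reagent.
theoretical n(H2O) = (2/1) × 3.929 = 7.858 mol → 141.6 g
% yield = 109 / 141.6 × 100 = 76.98 %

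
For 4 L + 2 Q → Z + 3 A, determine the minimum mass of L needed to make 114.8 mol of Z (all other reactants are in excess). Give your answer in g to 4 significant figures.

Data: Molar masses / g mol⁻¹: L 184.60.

84770 g

n(Z) = 114.8 mol
n(L) = (4/1) × 114.8 = 459.2 mol
mass = 459.2 × 184.60 = 84770 g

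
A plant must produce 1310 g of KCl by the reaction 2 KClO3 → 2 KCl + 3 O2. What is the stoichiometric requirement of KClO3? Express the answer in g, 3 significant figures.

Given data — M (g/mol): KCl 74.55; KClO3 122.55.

2150 g

n(KCl) = 1310 / 74.55 = 17.57 mol
n(KClO3) = (2/2) × 17.57 = 17.57 mol
mass = 17.57 × 122.55 = 2153 g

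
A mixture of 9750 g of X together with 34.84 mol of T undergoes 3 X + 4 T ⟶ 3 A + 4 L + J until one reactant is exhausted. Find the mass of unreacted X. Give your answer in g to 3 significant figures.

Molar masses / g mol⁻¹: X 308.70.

n(X) = 9750 / 308.70 = 31.58 mol
n(T) = 34.84 mol
n/ν for X = 31.58/3 = 10.53
n/ν for T = 34.84/4 = 8.710
Smallest n/ν is T → limiting reagent.
X consumed = (3/4) × 34.84 = 26.13 mol
X remaining = 31.58 − 26.13 = 5.450 mol
mass = 5.450 × 308.70 = 1682 g

1680 g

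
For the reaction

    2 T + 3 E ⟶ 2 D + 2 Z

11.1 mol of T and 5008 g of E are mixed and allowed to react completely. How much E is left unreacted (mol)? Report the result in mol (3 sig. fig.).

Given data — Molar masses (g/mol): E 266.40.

n(T) = 11.10 mol
n(E) = 5008 / 266.40 = 18.80 mol
n/ν for T = 11.10/2 = 5.550
n/ν for E = 18.80/3 = 6.267
Smallest n/ν is T → limiting reagent.
E consumed = (3/2) × 11.10 = 16.65 mol
E remaining = 18.80 − 16.65 = 2.150 mol

2.15 mol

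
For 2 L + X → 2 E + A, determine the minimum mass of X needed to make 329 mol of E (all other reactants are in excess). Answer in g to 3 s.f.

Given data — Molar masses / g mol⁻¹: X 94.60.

n(E) = 329.0 mol
n(X) = (1/2) × 329.0 = 164.5 mol
mass = 164.5 × 94.60 = 15560 g

15600 g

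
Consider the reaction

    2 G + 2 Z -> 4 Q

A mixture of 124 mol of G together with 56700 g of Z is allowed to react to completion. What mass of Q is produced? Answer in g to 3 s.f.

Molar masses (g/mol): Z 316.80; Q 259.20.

64300 g

n(G) = 124.0 mol
n(Z) = 56700 / 316.80 = 179.0 mol
n/ν for G = 124.0/2 = 62.00
n/ν for Z = 179.0/2 = 89.50
Smallest n/ν is G → limiting reagent.
n(Q) = (4/2) × 124.0 = 248.0 mol
mass = 248.0 × 259.20 = 64280 g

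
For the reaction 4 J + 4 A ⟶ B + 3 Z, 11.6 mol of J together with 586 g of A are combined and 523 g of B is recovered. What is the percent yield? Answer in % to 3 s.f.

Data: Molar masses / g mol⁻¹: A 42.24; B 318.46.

n(J) = 11.60 mol
n(A) = 586.0 / 42.24 = 13.87 mol
n/ν for J = 11.60/4 = 2.900
n/ν for A = 13.87/4 = 3.468
Smallest n/ν is J → limiting reagent.
theoretical n(B) = (1/4) × 11.60 = 2.900 mol → 923.5 g
% yield = 523 / 923.5 × 100 = 56.63 %

56.6 %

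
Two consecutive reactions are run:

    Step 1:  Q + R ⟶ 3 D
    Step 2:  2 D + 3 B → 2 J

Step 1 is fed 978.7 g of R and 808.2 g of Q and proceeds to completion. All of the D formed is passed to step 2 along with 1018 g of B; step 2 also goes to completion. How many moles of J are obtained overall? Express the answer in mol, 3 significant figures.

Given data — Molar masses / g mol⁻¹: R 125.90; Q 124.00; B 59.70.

11.4 mol

Step 1:
n(R) = 978.7 / 125.90 = 7.774 mol
n(Q) = 808.2 / 124.00 = 6.518 mol
n/ν for R = 7.774/1 = 7.774
n/ν for Q = 6.518/1 = 6.518
Smallest n/ν is Q → limiting reagent.
n(D) produced = (3/1) × 6.518 = 19.55 mol
Step 2:
n(D) available = 19.55 mol
n(B) = 1018 / 59.70 = 17.05 mol
n/ν for D = 19.55/2 = 9.775
n/ν for B = 17.05/3 = 5.683
Smallest n/ν is B → limiting reagent.
n(J) = (2/3) × 17.05 = 11.37 mol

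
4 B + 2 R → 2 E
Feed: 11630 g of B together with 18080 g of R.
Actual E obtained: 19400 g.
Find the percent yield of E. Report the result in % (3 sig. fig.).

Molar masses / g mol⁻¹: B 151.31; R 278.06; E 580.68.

n(B) = 11630 / 151.31 = 76.86 mol
n(R) = 18080 / 278.06 = 65.02 mol
n/ν for B = 76.86/4 = 19.22
n/ν for R = 65.02/2 = 32.51
Smallest n/ν is B → limiting reagent.
theoretical n(E) = (2/4) × 76.86 = 38.43 mol → 22320 g
% yield = 19400 / 22320 × 100 = 86.92 %

86.9 %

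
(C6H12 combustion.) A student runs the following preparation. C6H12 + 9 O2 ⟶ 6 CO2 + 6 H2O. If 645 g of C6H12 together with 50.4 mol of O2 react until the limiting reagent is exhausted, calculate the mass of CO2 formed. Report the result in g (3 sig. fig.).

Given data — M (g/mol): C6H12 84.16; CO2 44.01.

1480 g

n(C6H12) = 645.0 / 84.16 = 7.664 mol
n(O2) = 50.40 mol
n/ν → C6H12: 7.664, O2: 5.600; O2 is limiting.
n(CO2) = (6/9) × 50.40 = 33.60 mol
mass = 33.60 × 44.01 = 1479 g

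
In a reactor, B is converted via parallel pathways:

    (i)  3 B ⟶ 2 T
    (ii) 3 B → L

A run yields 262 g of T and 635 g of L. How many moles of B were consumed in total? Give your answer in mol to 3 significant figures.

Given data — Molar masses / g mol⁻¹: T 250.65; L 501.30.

5.37 mol

n(T) = 262 / 250.65 = 1.045 mol
n(L) = 635 / 501.30 = 1.267 mol
n(B) via (i) = (3/2)×1.045 = 1.568 mol
n(B) via (ii) = (3/1)×1.267 = 3.801 mol
total n(B) = 1.568 + 3.801 = 5.369 mol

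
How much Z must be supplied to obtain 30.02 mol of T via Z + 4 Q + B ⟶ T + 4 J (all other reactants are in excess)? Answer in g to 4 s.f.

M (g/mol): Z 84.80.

2546 g

n(T) = 30.02 mol
n(Z) = (1/1) × 30.02 = 30.02 mol
mass = 30.02 × 84.80 = 2546 g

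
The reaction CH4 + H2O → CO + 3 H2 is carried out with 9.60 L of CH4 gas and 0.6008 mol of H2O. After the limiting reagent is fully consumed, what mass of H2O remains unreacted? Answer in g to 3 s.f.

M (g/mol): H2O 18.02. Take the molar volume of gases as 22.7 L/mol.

n(CH4) = 9.600 / 22.7 = 0.4229 mol
n(H2O) = 0.6008 mol
n/ν for CH4 = 0.4229/1 = 0.4229
n/ν for H2O = 0.6008/1 = 0.6008
Smallest n/ν is CH4 → limiting reagent.
H2O consumed = (1/1) × 0.4229 = 0.4229 mol
H2O remaining = 0.6008 − 0.4229 = 0.1779 mol
mass = 0.1779 × 18.02 = 3.206 g

3.21 g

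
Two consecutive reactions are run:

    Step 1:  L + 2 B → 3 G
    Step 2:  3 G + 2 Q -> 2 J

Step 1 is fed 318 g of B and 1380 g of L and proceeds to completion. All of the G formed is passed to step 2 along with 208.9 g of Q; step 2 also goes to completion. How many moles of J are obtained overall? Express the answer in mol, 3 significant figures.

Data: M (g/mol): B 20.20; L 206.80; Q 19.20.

10.9 mol

Step 1:
n(B) = 318.0 / 20.20 = 15.74 mol
n(L) = 1380 / 206.80 = 6.673 mol
n/ν for B = 15.74/2 = 7.870
n/ν for L = 6.673/1 = 6.673
Smallest n/ν is L → limiting reagent.
n(G) produced = (3/1) × 6.673 = 20.02 mol
Step 2:
n(G) available = 20.02 mol
n(Q) = 208.9 / 19.20 = 10.88 mol
n/ν for G = 20.02/3 = 6.673
n/ν for Q = 10.88/2 = 5.440
Smallest n/ν is Q → limiting reagent.
n(J) = (2/2) × 10.88 = 10.88 mol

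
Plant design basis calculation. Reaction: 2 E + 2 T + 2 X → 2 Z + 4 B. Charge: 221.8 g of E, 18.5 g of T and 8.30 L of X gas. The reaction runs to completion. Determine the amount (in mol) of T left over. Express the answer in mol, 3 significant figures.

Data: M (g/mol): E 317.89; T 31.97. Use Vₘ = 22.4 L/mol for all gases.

0.208 mol

n(E) = 221.8 / 317.89 = 0.6977 mol
n(T) = 18.50 / 31.97 = 0.5787 mol
n(X) = 8.300 / 22.4 = 0.3705 mol
n/ν for E = 0.6977/2 = 0.3489
n/ν for T = 0.5787/2 = 0.2894
n/ν for X = 0.3705/2 = 0.1853
Smallest n/ν is X → limiting reagent.
T consumed = (2/2) × 0.3705 = 0.3705 mol
T remaining = 0.5787 − 0.3705 = 0.2082 mol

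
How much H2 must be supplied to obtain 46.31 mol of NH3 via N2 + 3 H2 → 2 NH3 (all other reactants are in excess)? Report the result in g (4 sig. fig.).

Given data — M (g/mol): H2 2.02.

n(NH3) = 46.31 mol
n(H2) = (3/2) × 46.31 = 69.47 mol
mass = 69.47 × 2.02 = 140.3 g

140.3 g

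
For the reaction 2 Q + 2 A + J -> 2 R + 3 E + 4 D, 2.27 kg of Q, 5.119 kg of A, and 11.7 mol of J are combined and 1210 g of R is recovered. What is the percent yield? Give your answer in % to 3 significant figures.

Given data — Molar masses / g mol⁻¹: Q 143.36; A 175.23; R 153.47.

n(Q) = 2.270×1000 / 143.36 = 15.83 mol
n(A) = 5.119×1000 / 175.23 = 29.21 mol
n(J) = 11.70 mol
n/ν for Q = 15.83/2 = 7.915
n/ν for A = 29.21/2 = 14.61
n/ν for J = 11.70/1 = 11.70
Smallest n/ν is Q → limiting reagent.
theoretical n(R) = (2/2) × 15.83 = 15.83 mol → 2429 g
% yield = 1210 / 2429 × 100 = 49.81 %

49.8 %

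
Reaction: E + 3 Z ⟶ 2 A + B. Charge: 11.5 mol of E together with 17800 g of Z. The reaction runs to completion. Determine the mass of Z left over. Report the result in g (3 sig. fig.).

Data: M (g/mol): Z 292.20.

n(E) = 11.50 mol
n(Z) = 17800 / 292.20 = 60.92 mol
n/ν → E: 11.50, Z: 20.31; E is limiting.
Z consumed = (3/1) × 11.50 = 34.50 mol
Z remaining = 60.92 − 34.50 = 26.42 mol
mass = 26.42 × 292.20 = 7720 g

7720 g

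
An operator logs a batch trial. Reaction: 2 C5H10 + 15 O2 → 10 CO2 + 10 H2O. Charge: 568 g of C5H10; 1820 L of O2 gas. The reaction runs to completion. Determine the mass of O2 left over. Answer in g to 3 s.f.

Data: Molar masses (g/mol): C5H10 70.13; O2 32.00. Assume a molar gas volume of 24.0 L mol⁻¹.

n(C5H10) = 568.0 / 70.13 = 8.099 mol
n(O2) = 1820 / 24.0 = 75.83 mol
n/ν → C5H10: 4.050, O2: 5.055; C5H10 is limiting.
O2 consumed = (15/2) × 8.099 = 60.74 mol
O2 remaining = 75.83 − 60.74 = 15.09 mol
mass = 15.09 × 32.00 = 482.9 g

483 g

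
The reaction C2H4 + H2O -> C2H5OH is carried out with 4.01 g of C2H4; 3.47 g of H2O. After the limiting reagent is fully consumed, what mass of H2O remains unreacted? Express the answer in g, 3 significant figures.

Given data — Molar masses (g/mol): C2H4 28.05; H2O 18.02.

n(C2H4) = 4.010 / 28.05 = 0.1430 mol
n(H2O) = 3.470 / 18.02 = 0.1926 mol
n/ν → C2H4: 0.1430, H2O: 0.1926; C2H4 is limiting.
H2O consumed = (1/1) × 0.1430 = 0.1430 mol
H2O remaining = 0.1926 − 0.1430 = 0.04960 mol
mass = 0.04960 × 18.02 = 0.8938 g

0.894 g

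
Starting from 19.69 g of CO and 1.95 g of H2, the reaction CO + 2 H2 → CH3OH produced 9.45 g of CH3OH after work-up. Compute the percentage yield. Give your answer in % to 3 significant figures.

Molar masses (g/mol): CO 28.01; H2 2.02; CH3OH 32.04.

n(CO) = 19.69 / 28.01 = 0.7030 mol
n(H2) = 1.950 / 2.02 = 0.9653 mol
n/ν → CO: 0.7030, H2: 0.4827; H2 is limiting.
theoretical n(CH3OH) = (1/2) × 0.9653 = 0.4827 mol → 15.47 g
% yield = 9.45 / 15.47 × 100 = 61.09 %

61.1 %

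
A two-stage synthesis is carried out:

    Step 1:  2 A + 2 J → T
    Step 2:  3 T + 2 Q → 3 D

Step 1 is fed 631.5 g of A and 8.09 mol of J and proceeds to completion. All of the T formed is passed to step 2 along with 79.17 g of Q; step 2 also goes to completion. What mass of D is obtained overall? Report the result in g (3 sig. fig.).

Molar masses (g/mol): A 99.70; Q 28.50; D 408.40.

Step 1:
n(A) = 631.5 / 99.70 = 6.334 mol
n(J) = 8.090 mol
n/ν for A = 6.334/2 = 3.167
n/ν for J = 8.090/2 = 4.045
Smallest n/ν is A → limiting reagent.
n(T) produced = (1/2) × 6.334 = 3.167 mol
Step 2:
n(T) available = 3.167 mol
n(Q) = 79.17 / 28.50 = 2.778 mol
n/ν for T = 3.167/3 = 1.056
n/ν for Q = 2.778/2 = 1.389
Smallest n/ν is T → limiting reagent.
n(D) = (3/3) × 3.167 = 3.167 mol
mass = 3.167 × 408.40 = 1293 g

1290 g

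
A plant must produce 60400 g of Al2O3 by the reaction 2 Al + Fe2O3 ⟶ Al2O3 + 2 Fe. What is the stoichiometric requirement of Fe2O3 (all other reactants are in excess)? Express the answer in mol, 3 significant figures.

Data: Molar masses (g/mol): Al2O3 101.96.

n(Al2O3) = 60400 / 101.96 = 592.4 mol
n(Fe2O3) = (1/1) × 592.4 = 592.4 mol

592 mol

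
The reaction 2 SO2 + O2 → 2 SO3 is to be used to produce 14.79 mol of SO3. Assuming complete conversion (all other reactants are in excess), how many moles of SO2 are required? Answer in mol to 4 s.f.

n(SO3) = 14.79 mol
n(SO2) = (2/2) × 14.79 = 14.79 mol

14.79 mol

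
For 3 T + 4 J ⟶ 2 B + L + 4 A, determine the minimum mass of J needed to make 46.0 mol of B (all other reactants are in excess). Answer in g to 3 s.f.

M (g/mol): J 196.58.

n(B) = 46.00 mol
n(J) = (4/2) × 46.00 = 92.00 mol
mass = 92.00 × 196.58 = 18090 g

18100 g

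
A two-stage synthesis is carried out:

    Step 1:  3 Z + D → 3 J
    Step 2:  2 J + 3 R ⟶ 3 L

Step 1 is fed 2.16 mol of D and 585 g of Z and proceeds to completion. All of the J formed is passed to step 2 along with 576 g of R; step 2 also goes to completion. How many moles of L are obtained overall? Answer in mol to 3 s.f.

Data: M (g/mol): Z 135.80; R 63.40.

6.46 mol

Step 1:
n(D) = 2.160 mol
n(Z) = 585.0 / 135.80 = 4.308 mol
n/ν for D = 2.160/1 = 2.160
n/ν for Z = 4.308/3 = 1.436
Smallest n/ν is Z → limiting reagent.
n(J) produced = (3/3) × 4.308 = 4.308 mol
Step 2:
n(J) available = 4.308 mol
n(R) = 576.0 / 63.40 = 9.085 mol
n/ν for J = 4.308/2 = 2.154
n/ν for R = 9.085/3 = 3.028
Smallest n/ν is J → limiting reagent.
n(L) = (3/2) × 4.308 = 6.462 mol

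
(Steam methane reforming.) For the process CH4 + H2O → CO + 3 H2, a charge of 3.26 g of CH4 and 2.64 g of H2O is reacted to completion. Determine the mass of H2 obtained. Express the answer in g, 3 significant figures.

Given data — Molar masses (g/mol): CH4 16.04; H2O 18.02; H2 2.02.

n(CH4) = 3.260 / 16.04 = 0.2032 mol
n(H2O) = 2.640 / 18.02 = 0.1465 mol
n/ν → CH4: 0.2032, H2O: 0.1465; H2O is limiting.
n(H2) = (3/1) × 0.1465 = 0.4395 mol
mass = 0.4395 × 2.02 = 0.8878 g

0.888 g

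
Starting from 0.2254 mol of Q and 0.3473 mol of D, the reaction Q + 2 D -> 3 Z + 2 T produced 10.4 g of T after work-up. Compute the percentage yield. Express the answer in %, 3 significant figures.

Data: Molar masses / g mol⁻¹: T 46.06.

65.0 %

n(Q) = 0.2254 mol
n(D) = 0.3473 mol
n/ν → Q: 0.2254, D: 0.1737; D is limiting.
theoretical n(T) = (2/2) × 0.3473 = 0.3473 mol → 16.00 g
% yield = 10.4 / 16.00 × 100 = 65.00 %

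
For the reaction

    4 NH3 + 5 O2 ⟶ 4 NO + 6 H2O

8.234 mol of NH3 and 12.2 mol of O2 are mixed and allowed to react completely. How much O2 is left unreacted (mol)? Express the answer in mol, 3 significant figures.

1.91 mol

n(NH3) = 8.234 mol
n(O2) = 12.20 mol
n/ν for NH3 = 8.234/4 = 2.059
n/ν for O2 = 12.20/5 = 2.440
Smallest n/ν is NH3 → limiting reagent.
O2 consumed = (5/4) × 8.234 = 10.29 mol
O2 remaining = 12.20 − 10.29 = 1.910 mol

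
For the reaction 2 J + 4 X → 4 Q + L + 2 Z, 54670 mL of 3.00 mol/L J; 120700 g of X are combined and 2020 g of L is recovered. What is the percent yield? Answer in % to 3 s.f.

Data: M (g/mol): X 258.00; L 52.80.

46.7 %

n(J) = 3.00 × 54670/1000 = 164.0 mol
n(X) = 120700 / 258.00 = 467.8 mol
n/ν for J = 164.0/2 = 82.00
n/ν for X = 467.8/4 = 117.0
Smallest n/ν is J → limiting reagent.
theoretical n(L) = (1/2) × 164.0 = 82.00 mol → 4330 g
% yield = 2020 / 4330 × 100 = 46.65 %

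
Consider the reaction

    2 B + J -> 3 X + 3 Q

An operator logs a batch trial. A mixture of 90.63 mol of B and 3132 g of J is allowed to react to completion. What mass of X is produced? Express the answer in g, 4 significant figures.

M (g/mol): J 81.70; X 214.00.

n(B) = 90.63 mol
n(J) = 3132 / 81.70 = 38.34 mol
n/ν for B = 90.63/2 = 45.32
n/ν for J = 38.34/1 = 38.34
Smallest n/ν is J → limiting reagent.
n(X) = (3/1) × 38.34 = 115.0 mol
mass = 115.0 × 214.00 = 24610 g

24610 g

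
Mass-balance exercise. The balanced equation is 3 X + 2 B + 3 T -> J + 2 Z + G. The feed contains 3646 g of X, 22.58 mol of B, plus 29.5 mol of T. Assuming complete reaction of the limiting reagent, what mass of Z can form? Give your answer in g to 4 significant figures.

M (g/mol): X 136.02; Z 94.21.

1684 g

n(X) = 3646 / 136.02 = 26.80 mol
n(B) = 22.58 mol
n(T) = 29.50 mol
n/ν for X = 26.80/3 = 8.933
n/ν for B = 22.58/2 = 11.29
n/ν for T = 29.50/3 = 9.833
Smallest n/ν is X → limiting reagent.
n(Z) = (2/3) × 26.80 = 17.87 mol
mass = 17.87 × 94.21 = 1684 g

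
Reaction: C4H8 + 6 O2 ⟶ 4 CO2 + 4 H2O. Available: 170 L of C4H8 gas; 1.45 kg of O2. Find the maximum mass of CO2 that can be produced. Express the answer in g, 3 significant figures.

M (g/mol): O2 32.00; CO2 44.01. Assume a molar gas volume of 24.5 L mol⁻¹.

1220 g

n(C4H8) = 170.0 / 24.5 = 6.939 mol
n(O2) = 1.450×1000 / 32.00 = 45.31 mol
n/ν for C4H8 = 6.939/1 = 6.939
n/ν for O2 = 45.31/6 = 7.552
Smallest n/ν is C4H8 → limiting reagent.
n(CO2) = (4/1) × 6.939 = 27.76 mol
mass = 27.76 × 44.01 = 1222 g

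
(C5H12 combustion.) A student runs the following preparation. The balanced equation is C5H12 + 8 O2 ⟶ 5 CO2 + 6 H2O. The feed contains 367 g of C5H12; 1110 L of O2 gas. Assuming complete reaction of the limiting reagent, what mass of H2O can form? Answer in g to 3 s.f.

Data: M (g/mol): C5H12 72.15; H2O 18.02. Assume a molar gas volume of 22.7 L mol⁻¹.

n(C5H12) = 367.0 / 72.15 = 5.087 mol
n(O2) = 1110 / 22.7 = 48.90 mol
n/ν for C5H12 = 5.087/1 = 5.087
n/ν for O2 = 48.90/8 = 6.113
Smallest n/ν is C5H12 → limiting reagent.
n(H2O) = (6/1) × 5.087 = 30.52 mol
mass = 30.52 × 18.02 = 550.0 g

550 g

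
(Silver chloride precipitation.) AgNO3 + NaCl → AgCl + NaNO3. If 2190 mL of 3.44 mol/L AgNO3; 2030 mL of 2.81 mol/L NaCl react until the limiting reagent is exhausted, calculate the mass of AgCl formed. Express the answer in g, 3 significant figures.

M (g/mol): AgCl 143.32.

818 g

n(AgNO3) = 3.44 × 2190/1000 = 7.534 mol
n(NaCl) = 2.81 × 2030/1000 = 5.704 mol
n/ν for AgNO3 = 7.534/1 = 7.534
n/ν for NaCl = 5.704/1 = 5.704
Smallest n/ν is NaCl → limiting reagent.
n(AgCl) = (1/1) × 5.704 = 5.704 mol
mass = 5.704 × 143.32 = 817.5 g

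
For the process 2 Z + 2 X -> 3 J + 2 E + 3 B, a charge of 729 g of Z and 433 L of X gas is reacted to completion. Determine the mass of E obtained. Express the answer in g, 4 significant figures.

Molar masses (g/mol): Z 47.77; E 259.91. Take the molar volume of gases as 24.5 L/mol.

n(Z) = 729.0 / 47.77 = 15.26 mol
n(X) = 433.0 / 24.5 = 17.67 mol
n/ν → Z: 7.630, X: 8.835; Z is limiting.
n(E) = (2/2) × 15.26 = 15.26 mol
mass = 15.26 × 259.91 = 3966 g

3966 g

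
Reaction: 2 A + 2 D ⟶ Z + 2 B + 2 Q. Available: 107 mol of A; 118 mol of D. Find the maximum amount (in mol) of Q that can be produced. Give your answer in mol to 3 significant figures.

n(A) = 107.0 mol
n(D) = 118.0 mol
n/ν → A: 53.50, D: 59.00; A is limiting.
n(Q) = (2/2) × 107.0 = 107.0 mol

107 mol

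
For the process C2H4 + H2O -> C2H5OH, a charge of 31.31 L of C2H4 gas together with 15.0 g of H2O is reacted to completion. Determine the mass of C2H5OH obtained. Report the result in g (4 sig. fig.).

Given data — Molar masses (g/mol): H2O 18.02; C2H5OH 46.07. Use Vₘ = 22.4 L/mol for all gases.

n(C2H4) = 31.31 / 22.4 = 1.398 mol
n(H2O) = 15.00 / 18.02 = 0.8324 mol
n/ν for C2H4 = 1.398/1 = 1.398
n/ν for H2O = 0.8324/1 = 0.8324
Smallest n/ν is H2O → limiting reagent.
n(C2H5OH) = (1/1) × 0.8324 = 0.8324 mol
mass = 0.8324 × 46.07 = 38.35 g

38.35 g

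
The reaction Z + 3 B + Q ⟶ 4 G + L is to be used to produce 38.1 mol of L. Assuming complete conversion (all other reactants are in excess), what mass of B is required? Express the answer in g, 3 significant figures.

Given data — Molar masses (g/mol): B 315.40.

n(L) = 38.10 mol
n(B) = (3/1) × 38.10 = 114.3 mol
mass = 114.3 × 315.40 = 36050 g

36100 g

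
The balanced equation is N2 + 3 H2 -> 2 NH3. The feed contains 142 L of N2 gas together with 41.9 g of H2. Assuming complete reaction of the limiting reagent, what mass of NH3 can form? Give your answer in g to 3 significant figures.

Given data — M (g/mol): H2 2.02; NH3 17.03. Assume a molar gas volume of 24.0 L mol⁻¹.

n(N2) = 142.0 / 24.0 = 5.917 mol
n(H2) = 41.90 / 2.02 = 20.74 mol
n/ν for N2 = 5.917/1 = 5.917
n/ν for H2 = 20.74/3 = 6.913
Smallest n/ν is N2 → limiting reagent.
n(NH3) = (2/1) × 5.917 = 11.83 mol
mass = 11.83 × 17.03 = 201.5 g

202 g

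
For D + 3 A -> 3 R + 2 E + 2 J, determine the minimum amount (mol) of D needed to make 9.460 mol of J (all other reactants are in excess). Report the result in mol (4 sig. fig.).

n(J) = 9.460 mol
n(D) = (1/2) × 9.460 = 4.730 mol

4.730 mol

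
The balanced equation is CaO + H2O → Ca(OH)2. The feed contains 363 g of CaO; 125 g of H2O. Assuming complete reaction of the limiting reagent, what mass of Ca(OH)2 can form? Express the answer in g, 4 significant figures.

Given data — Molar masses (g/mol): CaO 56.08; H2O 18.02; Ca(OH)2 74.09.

479.6 g

n(CaO) = 363.0 / 56.08 = 6.473 mol
n(H2O) = 125.0 / 18.02 = 6.937 mol
n/ν for CaO = 6.473/1 = 6.473
n/ν for H2O = 6.937/1 = 6.937
Smallest n/ν is CaO → limiting reagent.
n(Ca(OH)2) = (1/1) × 6.473 = 6.473 mol
mass = 6.473 × 74.09 = 479.6 g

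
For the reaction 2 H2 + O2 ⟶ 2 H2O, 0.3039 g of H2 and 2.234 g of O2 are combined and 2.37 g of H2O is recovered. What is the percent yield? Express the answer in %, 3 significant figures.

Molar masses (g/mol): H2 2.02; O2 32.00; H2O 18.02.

94.2 %

n(H2) = 0.3039 / 2.02 = 0.1504 mol
n(O2) = 2.234 / 32.00 = 0.06981 mol
n/ν → H2: 0.07520, O2: 0.06981; O2 is limiting.
theoretical n(H2O) = (2/1) × 0.06981 = 0.1396 mol → 2.516 g
% yield = 2.37 / 2.516 × 100 = 94.20 %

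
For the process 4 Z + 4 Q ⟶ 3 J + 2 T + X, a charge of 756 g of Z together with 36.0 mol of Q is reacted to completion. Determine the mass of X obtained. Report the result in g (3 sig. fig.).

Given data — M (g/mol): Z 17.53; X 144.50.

1300 g

n(Z) = 756.0 / 17.53 = 43.13 mol
n(Q) = 36.00 mol
n/ν for Z = 43.13/4 = 10.78
n/ν for Q = 36.00/4 = 9.000
Smallest n/ν is Q → limiting reagent.
n(X) = (1/4) × 36.00 = 9.000 mol
mass = 9.000 × 144.50 = 1301 g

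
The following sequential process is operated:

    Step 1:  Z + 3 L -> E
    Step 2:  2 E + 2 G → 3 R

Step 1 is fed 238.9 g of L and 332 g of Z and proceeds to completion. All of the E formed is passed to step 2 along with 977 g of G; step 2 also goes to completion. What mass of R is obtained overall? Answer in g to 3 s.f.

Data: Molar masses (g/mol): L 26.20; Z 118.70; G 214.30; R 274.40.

Step 1:
n(L) = 238.9 / 26.20 = 9.118 mol
n(Z) = 332.0 / 118.70 = 2.797 mol
n/ν → L: 3.039, Z: 2.797; Z is limiting.
n(E) produced = (1/1) × 2.797 = 2.797 mol
Step 2:
n(E) available = 2.797 mol
n(G) = 977.0 / 214.30 = 4.559 mol
n/ν → E: 1.399, G: 2.280; E is limiting.
n(R) = (3/2) × 2.797 = 4.196 mol
mass = 4.196 × 274.40 = 1151 g

1150 g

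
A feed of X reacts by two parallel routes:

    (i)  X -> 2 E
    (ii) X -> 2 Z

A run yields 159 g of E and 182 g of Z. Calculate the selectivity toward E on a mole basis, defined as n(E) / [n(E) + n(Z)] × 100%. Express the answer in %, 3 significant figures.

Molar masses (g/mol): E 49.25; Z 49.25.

46.6 %

n(E) = 159 / 49.25 = 3.228 mol
n(Z) = 182 / 49.25 = 3.695 mol
selectivity = 3.228/(3.228+3.695) × 100 = 46.63 %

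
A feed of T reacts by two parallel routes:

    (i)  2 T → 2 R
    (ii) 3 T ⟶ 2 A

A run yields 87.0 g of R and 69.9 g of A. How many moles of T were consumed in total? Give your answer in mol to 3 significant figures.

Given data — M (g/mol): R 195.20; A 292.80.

n(R) = 87.0 / 195.20 = 0.4457 mol
n(A) = 69.9 / 292.80 = 0.2387 mol
n(T) via (i) = (2/2)×0.4457 = 0.4457 mol
n(T) via (ii) = (3/2)×0.2387 = 0.3581 mol
total n(T) = 0.4457 + 0.3581 = 0.8038 mol

0.804 mol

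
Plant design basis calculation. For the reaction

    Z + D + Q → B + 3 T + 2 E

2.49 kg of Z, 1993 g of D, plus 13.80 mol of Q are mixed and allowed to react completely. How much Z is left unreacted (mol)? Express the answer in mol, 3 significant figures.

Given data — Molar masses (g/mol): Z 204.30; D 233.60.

n(Z) = 2.490×1000 / 204.30 = 12.19 mol
n(D) = 1993 / 233.60 = 8.532 mol
n(Q) = 13.80 mol
n/ν for Z = 12.19/1 = 12.19
n/ν for D = 8.532/1 = 8.532
n/ν for Q = 13.80/1 = 13.80
Smallest n/ν is D → limiting reagent.
Z consumed = (1/1) × 8.532 = 8.532 mol
Z remaining = 12.19 − 8.532 = 3.658 mol

3.66 mol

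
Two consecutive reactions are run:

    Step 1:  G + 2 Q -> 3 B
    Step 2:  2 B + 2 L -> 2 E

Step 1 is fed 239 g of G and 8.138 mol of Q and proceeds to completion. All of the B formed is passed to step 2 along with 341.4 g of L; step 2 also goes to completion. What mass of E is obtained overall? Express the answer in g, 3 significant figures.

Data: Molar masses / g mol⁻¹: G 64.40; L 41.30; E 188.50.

Step 1:
n(G) = 239.0 / 64.40 = 3.711 mol
n(Q) = 8.138 mol
n/ν → G: 3.711, Q: 4.069; G is limiting.
n(B) produced = (3/1) × 3.711 = 11.13 mol
Step 2:
n(B) available = 11.13 mol
n(L) = 341.4 / 41.30 = 8.266 mol
n/ν → B: 5.565, L: 4.133; L is limiting.
n(E) = (2/2) × 8.266 = 8.266 mol
mass = 8.266 × 188.50 = 1558 g

1560 g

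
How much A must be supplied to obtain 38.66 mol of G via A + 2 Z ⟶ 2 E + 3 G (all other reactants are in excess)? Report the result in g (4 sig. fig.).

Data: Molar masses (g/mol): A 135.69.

1749 g

n(G) = 38.66 mol
n(A) = (1/3) × 38.66 = 12.89 mol
mass = 12.89 × 135.69 = 1749 g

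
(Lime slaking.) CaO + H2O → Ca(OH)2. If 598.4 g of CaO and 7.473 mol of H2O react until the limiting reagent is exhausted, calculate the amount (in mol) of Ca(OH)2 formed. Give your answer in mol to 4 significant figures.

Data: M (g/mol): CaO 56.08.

7.473 mol

n(CaO) = 598.4 / 56.08 = 10.67 mol
n(H2O) = 7.473 mol
n/ν for CaO = 10.67/1 = 10.67
n/ν for H2O = 7.473/1 = 7.473
Smallest n/ν is H2O → limiting reagent.
n(Ca(OH)2) = (1/1) × 7.473 = 7.473 mol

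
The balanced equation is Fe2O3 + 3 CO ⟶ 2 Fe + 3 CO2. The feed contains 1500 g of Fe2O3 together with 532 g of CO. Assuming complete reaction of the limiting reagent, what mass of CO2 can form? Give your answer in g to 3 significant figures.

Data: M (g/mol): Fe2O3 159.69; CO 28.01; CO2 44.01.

n(Fe2O3) = 1500 / 159.69 = 9.393 mol
n(CO) = 532.0 / 28.01 = 18.99 mol
n/ν for Fe2O3 = 9.393/1 = 9.393
n/ν for CO = 18.99/3 = 6.330
Smallest n/ν is CO → limiting reagent.
n(CO2) = (3/3) × 18.99 = 18.99 mol
mass = 18.99 × 44.01 = 835.7 g

836 g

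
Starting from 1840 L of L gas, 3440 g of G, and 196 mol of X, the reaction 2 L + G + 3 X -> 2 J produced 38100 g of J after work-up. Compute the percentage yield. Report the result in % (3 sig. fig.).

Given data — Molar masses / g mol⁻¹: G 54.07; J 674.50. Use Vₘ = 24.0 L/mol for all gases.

n(L) = 1840 / 24.0 = 76.67 mol
n(G) = 3440 / 54.07 = 63.62 mol
n(X) = 196.0 mol
n/ν → L: 38.34, G: 63.62, X: 65.33; L is limiting.
theoretical n(J) = (2/2) × 76.67 = 76.67 mol → 51710 g
% yield = 38100 / 51710 × 100 = 73.68 %

73.7 %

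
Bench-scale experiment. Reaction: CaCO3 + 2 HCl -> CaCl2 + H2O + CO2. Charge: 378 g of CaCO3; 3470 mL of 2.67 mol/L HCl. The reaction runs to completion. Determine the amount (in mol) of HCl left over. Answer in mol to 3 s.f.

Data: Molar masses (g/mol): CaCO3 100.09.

1.71 mol

n(CaCO3) = 378.0 / 100.09 = 3.777 mol
n(HCl) = 2.67 × 3470/1000 = 9.265 mol
n/ν for CaCO3 = 3.777/1 = 3.777
n/ν for HCl = 9.265/2 = 4.633
Smallest n/ν is CaCO3 → limiting reagent.
HCl consumed = (2/1) × 3.777 = 7.554 mol
HCl remaining = 9.265 − 7.554 = 1.711 mol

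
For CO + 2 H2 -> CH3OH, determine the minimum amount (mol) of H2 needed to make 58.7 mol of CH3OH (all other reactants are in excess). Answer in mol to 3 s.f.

117 mol

n(CH3OH) = 58.70 mol
n(H2) = (2/1) × 58.70 = 117.4 mol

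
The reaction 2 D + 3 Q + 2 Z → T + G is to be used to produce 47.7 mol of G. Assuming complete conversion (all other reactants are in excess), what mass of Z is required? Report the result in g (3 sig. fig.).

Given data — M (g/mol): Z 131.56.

12600 g

n(G) = 47.70 mol
n(Z) = (2/1) × 47.70 = 95.40 mol
mass = 95.40 × 131.56 = 12550 g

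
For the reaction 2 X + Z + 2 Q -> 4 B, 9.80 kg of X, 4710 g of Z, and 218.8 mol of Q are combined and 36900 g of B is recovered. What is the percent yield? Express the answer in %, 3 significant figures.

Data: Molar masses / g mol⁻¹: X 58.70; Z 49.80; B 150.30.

n(X) = 9.800×1000 / 58.70 = 167.0 mol
n(Z) = 4710 / 49.80 = 94.58 mol
n(Q) = 218.8 mol
n/ν → X: 83.50, Z: 94.58, Q: 109.4; X is limiting.
theoretical n(B) = (4/2) × 167.0 = 334.0 mol → 50200 g
% yield = 36900 / 50200 × 100 = 73.51 %

73.5 %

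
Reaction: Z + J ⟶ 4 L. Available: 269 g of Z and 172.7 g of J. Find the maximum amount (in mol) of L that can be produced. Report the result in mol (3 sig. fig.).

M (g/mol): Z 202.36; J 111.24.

n(Z) = 269.0 / 202.36 = 1.329 mol
n(J) = 172.7 / 111.24 = 1.552 mol
n/ν for Z = 1.329/1 = 1.329
n/ν for J = 1.552/1 = 1.552
Smallest n/ν is Z → limiting reagent.
n(L) = (4/1) × 1.329 = 5.316 mol

5.32 mol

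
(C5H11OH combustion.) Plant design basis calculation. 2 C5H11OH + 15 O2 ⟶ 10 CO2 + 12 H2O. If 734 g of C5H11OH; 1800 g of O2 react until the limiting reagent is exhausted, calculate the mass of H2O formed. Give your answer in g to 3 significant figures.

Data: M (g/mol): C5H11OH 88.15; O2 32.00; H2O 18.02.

n(C5H11OH) = 734.0 / 88.15 = 8.327 mol
n(O2) = 1800 / 32.00 = 56.25 mol
n/ν for C5H11OH = 8.327/2 = 4.164
n/ν for O2 = 56.25/15 = 3.750
Smallest n/ν is O2 → limiting reagent.
n(H2O) = (12/15) × 56.25 = 45.00 mol
mass = 45.00 × 18.02 = 810.9 g

811 g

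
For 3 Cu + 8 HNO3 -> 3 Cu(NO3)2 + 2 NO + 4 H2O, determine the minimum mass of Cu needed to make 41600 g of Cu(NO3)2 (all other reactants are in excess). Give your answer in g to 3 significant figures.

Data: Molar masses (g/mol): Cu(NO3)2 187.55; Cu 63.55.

n(Cu(NO3)2) = 41600 / 187.55 = 221.8 mol
n(Cu) = (3/3) × 221.8 = 221.8 mol
mass = 221.8 × 63.55 = 14100 g

14100 g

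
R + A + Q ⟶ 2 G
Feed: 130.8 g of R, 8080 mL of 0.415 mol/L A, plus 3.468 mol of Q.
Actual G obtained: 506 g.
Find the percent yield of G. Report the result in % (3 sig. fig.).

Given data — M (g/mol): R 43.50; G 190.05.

44.3 %

n(R) = 130.8 / 43.50 = 3.007 mol
n(A) = 0.415 × 8080/1000 = 3.353 mol
n(Q) = 3.468 mol
n/ν → R: 3.007, A: 3.353, Q: 3.468; R is limiting.
theoretical n(G) = (2/1) × 3.007 = 6.014 mol → 1143 g
% yield = 506 / 1143 × 100 = 44.27 %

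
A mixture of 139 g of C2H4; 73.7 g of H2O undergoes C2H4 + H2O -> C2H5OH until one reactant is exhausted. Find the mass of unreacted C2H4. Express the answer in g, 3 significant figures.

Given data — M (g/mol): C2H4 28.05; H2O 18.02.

24.3 g

n(C2H4) = 139.0 / 28.05 = 4.955 mol
n(H2O) = 73.70 / 18.02 = 4.090 mol
n/ν for C2H4 = 4.955/1 = 4.955
n/ν for H2O = 4.090/1 = 4.090
Smallest n/ν is H2O → limiting reagent.
C2H4 consumed = (1/1) × 4.090 = 4.090 mol
C2H4 remaining = 4.955 − 4.090 = 0.8650 mol
mass = 0.8650 × 28.05 = 24.26 g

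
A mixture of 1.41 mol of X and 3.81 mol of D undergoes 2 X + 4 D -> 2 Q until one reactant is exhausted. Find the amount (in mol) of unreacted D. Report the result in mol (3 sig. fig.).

n(X) = 1.410 mol
n(D) = 3.810 mol
n/ν for X = 1.410/2 = 0.7050
n/ν for D = 3.810/4 = 0.9525
Smallest n/ν is X → limiting reagent.
D consumed = (4/2) × 1.410 = 2.820 mol
D remaining = 3.810 − 2.820 = 0.9900 mol

0.990 mol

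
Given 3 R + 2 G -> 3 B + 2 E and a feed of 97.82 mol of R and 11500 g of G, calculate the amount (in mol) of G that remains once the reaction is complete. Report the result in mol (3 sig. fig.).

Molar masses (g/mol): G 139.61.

n(R) = 97.82 mol
n(G) = 11500 / 139.61 = 82.37 mol
n/ν for R = 97.82/3 = 32.61
n/ν for G = 82.37/2 = 41.19
Smallest n/ν is R → limiting reagent.
G consumed = (2/3) × 97.82 = 65.21 mol
G remaining = 82.37 − 65.21 = 17.16 mol

17.2 mol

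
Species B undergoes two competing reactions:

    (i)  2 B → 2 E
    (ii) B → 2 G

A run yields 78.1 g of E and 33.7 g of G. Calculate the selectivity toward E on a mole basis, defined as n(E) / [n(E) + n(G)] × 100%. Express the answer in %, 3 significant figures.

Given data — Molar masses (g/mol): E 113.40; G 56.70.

n(E) = 78.1 / 113.40 = 0.6887 mol
n(G) = 33.7 / 56.70 = 0.5944 mol
selectivity = 0.6887/(0.6887+0.5944) × 100 = 53.67 %

53.7 %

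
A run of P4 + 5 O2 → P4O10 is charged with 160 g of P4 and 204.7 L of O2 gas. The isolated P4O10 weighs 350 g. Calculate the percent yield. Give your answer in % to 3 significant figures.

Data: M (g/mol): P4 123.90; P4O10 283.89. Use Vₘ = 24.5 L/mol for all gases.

95.5 %

n(P4) = 160.0 / 123.90 = 1.291 mol
n(O2) = 204.7 / 24.5 = 8.355 mol
n/ν for P4 = 1.291/1 = 1.291
n/ν for O2 = 8.355/5 = 1.671
Smallest n/ν is P4 → limiting reagent.
theoretical n(P4O10) = (1/1) × 1.291 = 1.291 mol → 366.5 g
% yield = 350 / 366.5 × 100 = 95.50 %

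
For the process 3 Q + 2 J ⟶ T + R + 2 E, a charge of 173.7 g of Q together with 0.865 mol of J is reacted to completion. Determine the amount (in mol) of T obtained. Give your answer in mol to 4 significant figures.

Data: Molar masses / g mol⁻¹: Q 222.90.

n(Q) = 173.7 / 222.90 = 0.7793 mol
n(J) = 0.8650 mol
n/ν for Q = 0.7793/3 = 0.2598
n/ν for J = 0.8650/2 = 0.4325
Smallest n/ν is Q → limiting reagent.
n(T) = (1/3) × 0.7793 = 0.2598 mol

0.2598 mol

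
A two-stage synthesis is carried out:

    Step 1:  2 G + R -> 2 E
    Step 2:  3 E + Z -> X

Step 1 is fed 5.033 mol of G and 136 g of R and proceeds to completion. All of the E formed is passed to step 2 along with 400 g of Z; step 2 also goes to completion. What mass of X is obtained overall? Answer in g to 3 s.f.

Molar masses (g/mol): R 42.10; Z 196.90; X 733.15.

1230 g

Step 1:
n(G) = 5.033 mol
n(R) = 136.0 / 42.10 = 3.230 mol
n/ν for G = 5.033/2 = 2.517
n/ν for R = 3.230/1 = 3.230
Smallest n/ν is G → limiting reagent.
n(E) produced = (2/2) × 5.033 = 5.033 mol
Step 2:
n(E) available = 5.033 mol
n(Z) = 400.0 / 196.90 = 2.031 mol
n/ν for E = 5.033/3 = 1.678
n/ν for Z = 2.031/1 = 2.031
Smallest n/ν is E → limiting reagent.
n(X) = (1/3) × 5.033 = 1.678 mol
mass = 1.678 × 733.15 = 1230 g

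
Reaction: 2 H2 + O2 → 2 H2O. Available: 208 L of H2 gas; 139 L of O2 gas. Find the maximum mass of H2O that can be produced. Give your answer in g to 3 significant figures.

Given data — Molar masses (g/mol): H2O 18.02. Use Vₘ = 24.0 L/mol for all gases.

n(H2) = 208.0 / 24.0 = 8.667 mol
n(O2) = 139.0 / 24.0 = 5.792 mol
n/ν → H2: 4.334, O2: 5.792; H2 is limiting.
n(H2O) = (2/2) × 8.667 = 8.667 mol
mass = 8.667 × 18.02 = 156.2 g

156 g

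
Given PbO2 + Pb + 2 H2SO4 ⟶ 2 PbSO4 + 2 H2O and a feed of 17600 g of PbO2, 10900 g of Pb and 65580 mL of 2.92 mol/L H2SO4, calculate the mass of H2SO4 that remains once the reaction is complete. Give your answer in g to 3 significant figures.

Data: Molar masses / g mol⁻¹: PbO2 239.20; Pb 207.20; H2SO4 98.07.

8460 g

n(PbO2) = 17600 / 239.20 = 73.58 mol
n(Pb) = 10900 / 207.20 = 52.61 mol
n(H2SO4) = 2.92 × 65580/1000 = 191.5 mol
n/ν for PbO2 = 73.58/1 = 73.58
n/ν for Pb = 52.61/1 = 52.61
n/ν for H2SO4 = 191.5/2 = 95.75
Smallest n/ν is Pb → limiting reagent.
H2SO4 consumed = (2/1) × 52.61 = 105.2 mol
H2SO4 remaining = 191.5 − 105.2 = 86.30 mol
mass = 86.30 × 98.07 = 8463 g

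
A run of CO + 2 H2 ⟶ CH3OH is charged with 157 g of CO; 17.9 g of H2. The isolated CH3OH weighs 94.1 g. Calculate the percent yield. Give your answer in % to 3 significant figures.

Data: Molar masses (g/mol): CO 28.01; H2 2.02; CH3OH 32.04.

66.3 %

n(CO) = 157.0 / 28.01 = 5.605 mol
n(H2) = 17.90 / 2.02 = 8.861 mol
n/ν for CO = 5.605/1 = 5.605
n/ν for H2 = 8.861/2 = 4.431
Smallest n/ν is H2 → limiting reagent.
theoretical n(CH3OH) = (1/2) × 8.861 = 4.431 mol → 142.0 g
% yield = 94.1 / 142.0 × 100 = 66.27 %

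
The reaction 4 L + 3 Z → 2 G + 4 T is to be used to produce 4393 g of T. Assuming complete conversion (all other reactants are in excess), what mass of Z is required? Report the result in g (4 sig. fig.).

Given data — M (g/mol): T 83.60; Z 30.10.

n(T) = 4393 / 83.60 = 52.55 mol
n(Z) = (3/4) × 52.55 = 39.41 mol
mass = 39.41 × 30.10 = 1186 g

1186 g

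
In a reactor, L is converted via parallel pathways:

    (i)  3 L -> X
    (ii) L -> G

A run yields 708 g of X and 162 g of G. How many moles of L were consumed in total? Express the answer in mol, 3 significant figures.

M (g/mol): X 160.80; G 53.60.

16.2 mol

n(X) = 708 / 160.80 = 4.403 mol
n(G) = 162 / 53.60 = 3.022 mol
n(L) via (i) = (3/1)×4.403 = 13.21 mol
n(L) via (ii) = (1/1)×3.022 = 3.022 mol
total n(L) = 13.21 + 3.022 = 16.23 mol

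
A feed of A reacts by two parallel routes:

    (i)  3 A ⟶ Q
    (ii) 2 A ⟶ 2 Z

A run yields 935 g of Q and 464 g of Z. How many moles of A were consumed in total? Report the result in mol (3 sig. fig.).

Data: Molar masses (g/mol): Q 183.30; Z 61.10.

22.9 mol

n(Q) = 935 / 183.30 = 5.101 mol
n(Z) = 464 / 61.10 = 7.594 mol
n(A) via (i) = (3/1)×5.101 = 15.30 mol
n(A) via (ii) = (2/2)×7.594 = 7.594 mol
total n(A) = 15.30 + 7.594 = 22.89 mol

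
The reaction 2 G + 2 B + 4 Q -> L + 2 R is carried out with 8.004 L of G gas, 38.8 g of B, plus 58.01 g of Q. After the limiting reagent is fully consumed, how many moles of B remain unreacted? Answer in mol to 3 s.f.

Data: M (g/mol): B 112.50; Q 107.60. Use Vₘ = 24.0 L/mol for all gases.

n(G) = 8.004 / 24.0 = 0.3335 mol
n(B) = 38.80 / 112.50 = 0.3449 mol
n(Q) = 58.01 / 107.60 = 0.5391 mol
n/ν for G = 0.3335/2 = 0.1668
n/ν for B = 0.3449/2 = 0.1725
n/ν for Q = 0.5391/4 = 0.1348
Smallest n/ν is Q → limiting reagent.
B consumed = (2/4) × 0.5391 = 0.2696 mol
B remaining = 0.3449 − 0.2696 = 0.07530 mol

0.0753 mol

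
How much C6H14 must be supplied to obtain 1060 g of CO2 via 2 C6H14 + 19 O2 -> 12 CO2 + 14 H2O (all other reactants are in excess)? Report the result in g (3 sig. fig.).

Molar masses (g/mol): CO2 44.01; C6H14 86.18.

n(CO2) = 1060 / 44.01 = 24.09 mol
n(C6H14) = (2/12) × 24.09 = 4.015 mol
mass = 4.015 × 86.18 = 346.0 g

346 g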